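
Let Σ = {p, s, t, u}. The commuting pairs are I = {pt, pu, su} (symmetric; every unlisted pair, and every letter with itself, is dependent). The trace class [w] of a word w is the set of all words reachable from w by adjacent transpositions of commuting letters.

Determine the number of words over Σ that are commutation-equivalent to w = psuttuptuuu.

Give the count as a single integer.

25

drop 0:p onto floor
drop 1:s onto {0:p}
drop 2:u onto floor
drop 3:t onto {1:s, 2:u}
drop 4:t onto {3:t}
drop 5:u onto {4:t}
drop 6:p onto {1:s}
drop 7:t onto {5:u}
drop 8:u onto {7:t}
drop 9:u onto {8:u}
drop 10:u onto {9:u}
ground layer = {0:p, 2:u}
drop-orders for the pieces not yet dropped (sum over which currently-grounded one goes next):
  1 to go: {6} 1  {10} 1
  2 to go: {6,10} 2  {9,10} 1
  3 to go: {6,9,10} 3  {8,9,10} 1
  4 to go: {6,8,9,10} 4  {7,8,9,10} 1
  5 to go: {5,7,8,9,10} 1  {6,7,8,9,10} 5
  6 to go: {4,5,7,8,9,10} 1  {5,6,7,8,9,10} 6
  7 to go: {3,4,5,7,8,9,10} 1  {4,5,6,7,8,9,10} 7
  8 to go: {2,3,4,5,7,8,9,10} 1  {3,4,5,6,7,8,9,10} 8
  9 to go: {1,3,4,5,6,7,8,9,10} 8  {2,3,4,5,6,7,8,9,10} 9
  if 0:p drops first: 17 orders
  if 2:u drops first: 8 orders
heap linearizations: 25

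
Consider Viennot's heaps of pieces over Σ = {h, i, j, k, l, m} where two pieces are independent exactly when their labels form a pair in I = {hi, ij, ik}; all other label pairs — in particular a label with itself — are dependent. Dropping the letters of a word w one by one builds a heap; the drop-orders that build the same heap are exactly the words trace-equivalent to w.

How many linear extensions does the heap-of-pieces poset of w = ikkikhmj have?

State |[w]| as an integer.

0(i) covers ∅
1(k) covers ∅
2(k) covers 1:k
3(i) covers 0:i
4(k) covers 2:k
5(h) covers 4:k
6(m) covers 3:i, 5:h
7(j) covers 6:m
floor of heap: 0:i, 1:k
completions by unplaced set U, small U first (add the entries for U minus each lowest piece of U):
  |U|=1: {7}:1
  |U|=2: {6,7}:1
  |U|=3: {3,6,7}:1  {5,6,7}:1
  |U|=4: {0,3,6,7}:1  {3,5,6,7}:2  {4,5,6,7}:1
  |U|=5: {0,3,5,6,7}:3  {2,4,5,6,7}:1  {3,4,5,6,7}:3
  |U|=6: {0,3,4,5,6,7}:6  {1,2,4,5,6,7}:1  {2,3,4,5,6,7}:4
  start at 0(i): 5
  start at 1(k): 10
sum over floor = 15

15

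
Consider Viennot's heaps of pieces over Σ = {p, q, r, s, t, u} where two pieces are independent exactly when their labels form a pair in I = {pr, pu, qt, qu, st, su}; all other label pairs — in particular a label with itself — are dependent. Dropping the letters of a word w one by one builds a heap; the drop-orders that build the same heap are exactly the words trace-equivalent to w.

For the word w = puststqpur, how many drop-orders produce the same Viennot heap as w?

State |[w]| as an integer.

0(p) covers ∅
1(u) covers ∅
2(s) covers 0:p
3(t) covers 0:p, 1:u
4(s) covers 2:s
5(t) covers 3:t
6(q) covers 4:s
7(p) covers 5:t, 6:q
8(u) covers 5:t
9(r) covers 6:q, 8:u
floor of heap: 0:p, 1:u
completions by unplaced set U, small U first (add the entries for U minus each lowest piece of U):
  |U|=1: {7}:1  {9}:1
  |U|=2: {7,9}:2  {8,9}:1
  |U|=3: {6,7,9}:2  {7,8,9}:3
  |U|=4: {4,6,7,9}:2  {5,7,8,9}:3  {6,7,8,9}:5
  |U|=5: {2,4,6,7,9}:2  {3,5,7,8,9}:3  {4,6,7,8,9}:7  {5,6,7,8,9}:8
  |U|=6: {1,3,5,7,8,9}:3  {2,4,6,7,8,9}:9  {3,5,6,7,8,9}:11  {4,5,6,7,8,9}:15
  |U|=7: {1,3,5,6,7,8,9}:14  {2,4,5,6,7,8,9}:24  {3,4,5,6,7,8,9}:26
  |U|=8: {1,3,4,5,6,7,8,9}:40  {2,3,4,5,6,7,8,9}:50
  start at 0(p): 90
  start at 1(u): 50
sum over floor = 140

140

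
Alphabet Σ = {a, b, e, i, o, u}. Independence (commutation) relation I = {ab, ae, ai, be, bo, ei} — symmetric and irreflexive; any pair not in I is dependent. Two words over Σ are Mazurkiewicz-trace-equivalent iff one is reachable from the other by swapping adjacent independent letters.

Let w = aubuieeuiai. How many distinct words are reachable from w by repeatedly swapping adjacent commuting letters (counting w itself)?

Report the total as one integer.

#0=a has no predecessor
#1=u depends on [0:a]
#2=b depends on [1:u]
#3=u depends on [2:b]
#4=i depends on [3:u]
#5=e depends on [3:u]
#6=e depends on [5:e]
#7=u depends on [4:i, 6:e]
#8=i depends on [7:u]
#9=a depends on [7:u]
#10=i depends on [8:i]
sources: [0:a]
N(rest) = Σ N(rest − s) over sources s of rest; N(one piece) = 1:
  size 1 → [9]=1  [10]=1
  size 2 → [8,10]=1  [9,10]=2
  size 3 → [8,9,10]=3
  size 4 → [7,8,9,10]=3
  size 5 → [4,7,8,9,10]=3  [6,7,8,9,10]=3
  size 6 → [4,6,7,8,9,10]=6  [5,6,7,8,9,10]=3
  size 7 → [4,5,6,7,8,9,10]=9
  size 8 → [3,4,5,6,7,8,9,10]=9
  size 9 → [2,3,4,5,6,7,8,9,10]=9
  first=0(a) contributes 9

9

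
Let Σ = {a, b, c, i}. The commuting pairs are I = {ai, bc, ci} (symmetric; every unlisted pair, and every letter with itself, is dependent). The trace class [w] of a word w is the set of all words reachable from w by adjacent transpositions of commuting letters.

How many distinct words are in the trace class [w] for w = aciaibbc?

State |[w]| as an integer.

0(a) covers ∅
1(c) covers 0:a
2(i) covers ∅
3(a) covers 1:c
4(i) covers 2:i
5(b) covers 3:a, 4:i
6(b) covers 5:b
7(c) covers 3:a
floor of heap: 0:a, 2:i
completions by unplaced set U, small U first (add the entries for U minus each lowest piece of U):
  |U|=1: {6}:1  {7}:1
  |U|=2: {5,6}:1  {6,7}:2
  |U|=3: {4,5,6}:1  {5,6,7}:3
  |U|=4: {2,4,5,6}:1  {3,5,6,7}:3  {4,5,6,7}:4
  |U|=5: {1,3,5,6,7}:3  {2,4,5,6,7}:5  {3,4,5,6,7}:7
  |U|=6: {0,1,3,5,6,7}:3  {1,3,4,5,6,7}:10  {2,3,4,5,6,7}:12
  start at 0(a): 22
  start at 2(i): 13
sum over floor = 35

35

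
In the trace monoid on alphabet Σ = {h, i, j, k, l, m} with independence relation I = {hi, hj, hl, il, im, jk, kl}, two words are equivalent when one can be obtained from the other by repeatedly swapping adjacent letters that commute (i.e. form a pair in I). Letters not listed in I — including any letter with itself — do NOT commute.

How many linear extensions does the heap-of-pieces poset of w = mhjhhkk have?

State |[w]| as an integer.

6

piece 0:m — minimal
piece 1:h rests on {0:m}
piece 2:j rests on {0:m}
piece 3:h rests on {1:h}
piece 4:h rests on {3:h}
piece 5:k rests on {4:h}
piece 6:k rests on {5:k}
minimal pieces: {0:m}
ways to finish when only these pieces remain (= sum over removing one remaining piece with nothing left below it):
  1 left: {2}→1  {6}→1
  2 left: {2,6}→2  {5,6}→1
  3 left: {2,5,6}→3  {4,5,6}→1
  4 left: {2,4,5,6}→4  {3,4,5,6}→1
  5 left: {1,3,4,5,6}→1  {2,3,4,5,6}→5
  placing 0:m first → 6 extensions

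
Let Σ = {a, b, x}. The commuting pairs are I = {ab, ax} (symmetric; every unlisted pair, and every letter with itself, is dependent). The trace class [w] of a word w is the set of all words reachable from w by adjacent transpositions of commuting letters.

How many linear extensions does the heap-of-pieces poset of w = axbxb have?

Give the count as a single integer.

5

drop 0:a onto floor
drop 1:x onto floor
drop 2:b onto {1:x}
drop 3:x onto {2:b}
drop 4:b onto {3:x}
ground layer = {0:a, 1:x}
drop-orders for the pieces not yet dropped (sum over which currently-grounded one goes next):
  1 to go: {0} 1  {4} 1
  2 to go: {0,4} 2  {3,4} 1
  3 to go: {0,3,4} 3  {2,3,4} 1
  if 0:a drops first: 1 orders
  if 1:x drops first: 4 orders
heap linearizations: 5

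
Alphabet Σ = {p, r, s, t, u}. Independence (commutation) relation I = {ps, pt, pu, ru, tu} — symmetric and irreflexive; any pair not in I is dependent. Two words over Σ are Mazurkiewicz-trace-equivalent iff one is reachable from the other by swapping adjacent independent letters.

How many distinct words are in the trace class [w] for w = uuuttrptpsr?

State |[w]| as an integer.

399

drop 0:u onto floor
drop 1:u onto {0:u}
drop 2:u onto {1:u}
drop 3:t onto floor
drop 4:t onto {3:t}
drop 5:r onto {4:t}
drop 6:p onto {5:r}
drop 7:t onto {5:r}
drop 8:p onto {6:p}
drop 9:s onto {2:u, 7:t}
drop 10:r onto {8:p, 9:s}
ground layer = {0:u, 3:t}
drop-orders for the pieces not yet dropped (sum over which currently-grounded one goes next):
  1 to go: {10} 1
  2 to go: {8,10} 1  {9,10} 1
  3 to go: {2,9,10} 1  {6,8,10} 1  {7,9,10} 1  {8,9,10} 2
  4 to go: {1,2,9,10} 1  {2,7,9,10} 2  {2,8,9,10} 3  {6,8,9,10} 3  {7,8,9,10} 3
  5 to go: {0,1,2,9,10} 1  {1,2,7,9,10} 3  {1,2,8,9,10} 4  {2,6,8,9,10} 6  {2,7,8,9,10} 8  {6,7,8,9,10} 6
  6 to go: {0,1,2,7,9,10} 4  {0,1,2,8,9,10} 5  {1,2,6,8,9,10} 10  {1,2,7,8,9,10} 15  {2,6,7,8,9,10} 20  {5,6,7,8,9,10} 6
  7 to go: {0,1,2,6,8,9,10} 15  {0,1,2,7,8,9,10} 24  {1,2,6,7,8,9,10} 45  {2,5,6,7,8,9,10} 26  {4,5,6,7,8,9,10} 6
  8 to go: {0,1,2,6,7,8,9,10} 84  {1,2,5,6,7,8,9,10} 71  {2,4,5,6,7,8,9,10} 32  {3,4,5,6,7,8,9,10} 6
  9 to go: {0,1,2,5,6,7,8,9,10} 155  {1,2,4,5,6,7,8,9,10} 103  {2,3,4,5,6,7,8,9,10} 38
  if 0:u drops first: 141 orders
  if 3:t drops first: 258 orders
heap linearizations: 399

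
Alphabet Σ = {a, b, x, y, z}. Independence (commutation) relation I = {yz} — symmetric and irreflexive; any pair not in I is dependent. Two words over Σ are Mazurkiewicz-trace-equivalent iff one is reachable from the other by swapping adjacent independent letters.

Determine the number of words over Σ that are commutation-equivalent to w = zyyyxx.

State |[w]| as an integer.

4

#0=z has no predecessor
#1=y has no predecessor
#2=y depends on [1:y]
#3=y depends on [2:y]
#4=x depends on [0:z, 3:y]
#5=x depends on [4:x]
sources: [0:z, 1:y]
N(rest) = Σ N(rest − s) over sources s of rest; N(one piece) = 1:
  size 1 → [5]=1
  size 2 → [4,5]=1
  size 3 → [0,4,5]=1  [3,4,5]=1
  size 4 → [0,3,4,5]=2  [2,3,4,5]=1
  first=0(z) contributes 1
  first=1(y) contributes 3
|[w]| = 4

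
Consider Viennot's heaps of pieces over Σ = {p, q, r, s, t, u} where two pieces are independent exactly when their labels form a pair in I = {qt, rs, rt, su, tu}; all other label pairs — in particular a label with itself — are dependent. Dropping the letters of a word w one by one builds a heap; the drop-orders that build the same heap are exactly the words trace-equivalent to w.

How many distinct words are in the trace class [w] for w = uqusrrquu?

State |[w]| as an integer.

drop 0:u onto floor
drop 1:q onto {0:u}
drop 2:u onto {1:q}
drop 3:s onto {1:q}
drop 4:r onto {2:u}
drop 5:r onto {4:r}
drop 6:q onto {3:s, 5:r}
drop 7:u onto {6:q}
drop 8:u onto {7:u}
ground layer = {0:u}
drop-orders for the pieces not yet dropped (sum over which currently-grounded one goes next):
  1 to go: {8} 1
  2 to go: {7,8} 1
  3 to go: {6,7,8} 1
  4 to go: {3,6,7,8} 1  {5,6,7,8} 1
  5 to go: {3,5,6,7,8} 2  {4,5,6,7,8} 1
  6 to go: {2,4,5,6,7,8} 1  {3,4,5,6,7,8} 3
  7 to go: {2,3,4,5,6,7,8} 4
  if 0:u drops first: 4 orders

4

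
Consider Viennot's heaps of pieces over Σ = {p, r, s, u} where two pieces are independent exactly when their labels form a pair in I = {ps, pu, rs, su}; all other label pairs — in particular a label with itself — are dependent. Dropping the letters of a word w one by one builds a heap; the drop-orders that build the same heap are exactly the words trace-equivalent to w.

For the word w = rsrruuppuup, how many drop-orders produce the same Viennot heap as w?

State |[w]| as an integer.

385

drop 0:r onto floor
drop 1:s onto floor
drop 2:r onto {0:r}
drop 3:r onto {2:r}
drop 4:u onto {3:r}
drop 5:u onto {4:u}
drop 6:p onto {3:r}
drop 7:p onto {6:p}
drop 8:u onto {5:u}
drop 9:u onto {8:u}
drop 10:p onto {7:p}
ground layer = {0:r, 1:s}
drop-orders for the pieces not yet dropped (sum over which currently-grounded one goes next):
  1 to go: {1} 1  {9} 1  {10} 1
  2 to go: {1,9} 2  {1,10} 2  {7,10} 1  {8,9} 1  {9,10} 2
  3 to go: {1,7,10} 3  {1,8,9} 3  {1,9,10} 6  {5,8,9} 1  {6,7,10} 1  {7,9,10} 3  {8,9,10} 3
  4 to go: {1,5,8,9} 4  {1,6,7,10} 4  {1,7,9,10} 12  {1,8,9,10} 12  {4,5,8,9} 1  {5,8,9,10} 4  {6,7,9,10} 4  {7,8,9,10} 6
  5 to go: {1,4,5,8,9} 5  {1,5,8,9,10} 20  {1,6,7,9,10} 20  {1,7,8,9,10} 30  {4,5,8,9,10} 5  {5,7,8,9,10} 10  {6,7,8,9,10} 10
  6 to go: {1,4,5,8,9,10} 30  {1,5,7,8,9,10} 60  {1,6,7,8,9,10} 60  {4,5,7,8,9,10} 15  {5,6,7,8,9,10} 20
  7 to go: {1,4,5,7,8,9,10} 105  {1,5,6,7,8,9,10} 140  {4,5,6,7,8,9,10} 35
  8 to go: {1,4,5,6,7,8,9,10} 280  {3,4,5,6,7,8,9,10} 35
  9 to go: {1,3,4,5,6,7,8,9,10} 315  {2,3,4,5,6,7,8,9,10} 35
  if 0:r drops first: 350 orders
  if 1:s drops first: 35 orders
heap linearizations: 385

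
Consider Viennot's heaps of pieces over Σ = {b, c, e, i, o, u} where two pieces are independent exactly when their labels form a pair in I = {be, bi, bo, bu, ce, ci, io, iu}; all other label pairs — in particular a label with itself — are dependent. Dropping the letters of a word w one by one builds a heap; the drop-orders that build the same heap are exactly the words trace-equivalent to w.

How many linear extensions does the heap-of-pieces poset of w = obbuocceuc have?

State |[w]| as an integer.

35

0(o) covers ∅
1(b) covers ∅
2(b) covers 1:b
3(u) covers 0:o
4(o) covers 3:u
5(c) covers 2:b, 4:o
6(c) covers 5:c
7(e) covers 4:o
8(u) covers 6:c, 7:e
9(c) covers 8:u
floor of heap: 0:o, 1:b
completions by unplaced set U, small U first (add the entries for U minus each lowest piece of U):
  |U|=1: {9}:1
  |U|=2: {8,9}:1
  |U|=3: {6,8,9}:1  {7,8,9}:1
  |U|=4: {5,6,8,9}:1  {6,7,8,9}:2
  |U|=5: {2,5,6,8,9}:1  {5,6,7,8,9}:3
  |U|=6: {1,2,5,6,8,9}:1  {2,5,6,7,8,9}:4  {4,5,6,7,8,9}:3
  |U|=7: {1,2,5,6,7,8,9}:5  {2,4,5,6,7,8,9}:7  {3,4,5,6,7,8,9}:3
  |U|=8: {0,3,4,5,6,7,8,9}:3  {1,2,4,5,6,7,8,9}:12  {2,3,4,5,6,7,8,9}:10
  start at 0(o): 22
  start at 1(b): 13
sum over floor = 35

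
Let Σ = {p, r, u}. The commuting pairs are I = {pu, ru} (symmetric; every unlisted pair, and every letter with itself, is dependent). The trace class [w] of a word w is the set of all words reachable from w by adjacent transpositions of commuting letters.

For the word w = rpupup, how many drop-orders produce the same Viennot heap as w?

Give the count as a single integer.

15

#0=r has no predecessor
#1=p depends on [0:r]
#2=u has no predecessor
#3=p depends on [1:p]
#4=u depends on [2:u]
#5=p depends on [3:p]
sources: [0:r, 2:u]
N(rest) = Σ N(rest − s) over sources s of rest; N(one piece) = 1:
  size 1 → [4]=1  [5]=1
  size 2 → [2,4]=1  [3,5]=1  [4,5]=2
  size 3 → [1,3,5]=1  [2,4,5]=3  [3,4,5]=3
  size 4 → [0,1,3,5]=1  [1,3,4,5]=4  [2,3,4,5]=6
  first=0(r) contributes 10
  first=2(u) contributes 5
|[w]| = 15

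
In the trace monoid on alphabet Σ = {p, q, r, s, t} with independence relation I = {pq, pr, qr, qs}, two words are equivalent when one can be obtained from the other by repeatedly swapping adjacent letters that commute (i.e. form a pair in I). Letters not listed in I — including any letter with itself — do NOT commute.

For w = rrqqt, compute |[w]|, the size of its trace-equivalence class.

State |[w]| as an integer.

6

drop 0:r onto floor
drop 1:r onto {0:r}
drop 2:q onto floor
drop 3:q onto {2:q}
drop 4:t onto {1:r, 3:q}
ground layer = {0:r, 2:q}
drop-orders for the pieces not yet dropped (sum over which currently-grounded one goes next):
  1 to go: {4} 1
  2 to go: {1,4} 1  {3,4} 1
  3 to go: {0,1,4} 1  {1,3,4} 2  {2,3,4} 1
  if 0:r drops first: 3 orders
  if 2:q drops first: 3 orders
heap linearizations: 6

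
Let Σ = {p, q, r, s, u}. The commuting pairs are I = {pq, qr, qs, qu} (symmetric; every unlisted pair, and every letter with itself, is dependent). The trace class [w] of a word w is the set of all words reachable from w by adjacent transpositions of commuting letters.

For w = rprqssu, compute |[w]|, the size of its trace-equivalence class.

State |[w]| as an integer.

7

#0=r has no predecessor
#1=p depends on [0:r]
#2=r depends on [1:p]
#3=q has no predecessor
#4=s depends on [2:r]
#5=s depends on [4:s]
#6=u depends on [5:s]
sources: [0:r, 3:q]
N(rest) = Σ N(rest − s) over sources s of rest; N(one piece) = 1:
  size 1 → [3]=1  [6]=1
  size 2 → [3,6]=2  [5,6]=1
  size 3 → [3,5,6]=3  [4,5,6]=1
  size 4 → [2,4,5,6]=1  [3,4,5,6]=4
  size 5 → [1,2,4,5,6]=1  [2,3,4,5,6]=5
  first=0(r) contributes 6
  first=3(q) contributes 1
|[w]| = 7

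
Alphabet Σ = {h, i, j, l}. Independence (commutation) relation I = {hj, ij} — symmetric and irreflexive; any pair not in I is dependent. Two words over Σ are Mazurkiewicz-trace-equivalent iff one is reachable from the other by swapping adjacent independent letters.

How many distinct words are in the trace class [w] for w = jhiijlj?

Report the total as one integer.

10

piece 0:j — minimal
piece 1:h — minimal
piece 2:i rests on {1:h}
piece 3:i rests on {2:i}
piece 4:j rests on {0:j}
piece 5:l rests on {3:i, 4:j}
piece 6:j rests on {5:l}
minimal pieces: {0:j, 1:h}
ways to finish when only these pieces remain (= sum over removing one remaining piece with nothing left below it):
  1 left: {6}→1
  2 left: {5,6}→1
  3 left: {3,5,6}→1  {4,5,6}→1
  4 left: {0,4,5,6}→1  {2,3,5,6}→1  {3,4,5,6}→2
  5 left: {0,3,4,5,6}→3  {1,2,3,5,6}→1  {2,3,4,5,6}→3
  placing 0:j first → 4 extensions
  placing 1:h first → 6 extensions
total linear extensions = 10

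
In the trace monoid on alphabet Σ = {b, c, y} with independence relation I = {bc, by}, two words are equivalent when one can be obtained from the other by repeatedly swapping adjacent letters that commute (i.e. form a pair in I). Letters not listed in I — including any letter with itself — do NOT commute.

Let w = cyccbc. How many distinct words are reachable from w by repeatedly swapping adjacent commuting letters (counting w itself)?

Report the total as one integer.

6

piece 0:c — minimal
piece 1:y rests on {0:c}
piece 2:c rests on {1:y}
piece 3:c rests on {2:c}
piece 4:b — minimal
piece 5:c rests on {3:c}
minimal pieces: {0:c, 4:b}
ways to finish when only these pieces remain (= sum over removing one remaining piece with nothing left below it):
  1 left: {4}→1  {5}→1
  2 left: {3,5}→1  {4,5}→2
  3 left: {2,3,5}→1  {3,4,5}→3
  4 left: {1,2,3,5}→1  {2,3,4,5}→4
  placing 0:c first → 5 extensions
  placing 4:b first → 1 extensions
total linear extensions = 6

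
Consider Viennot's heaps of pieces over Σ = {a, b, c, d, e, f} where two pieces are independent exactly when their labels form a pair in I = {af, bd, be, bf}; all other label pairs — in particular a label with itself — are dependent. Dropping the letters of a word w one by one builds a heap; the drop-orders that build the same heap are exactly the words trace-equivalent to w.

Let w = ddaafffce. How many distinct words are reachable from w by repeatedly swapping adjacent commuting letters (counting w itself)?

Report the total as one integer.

10

piece 0:d — minimal
piece 1:d rests on {0:d}
piece 2:a rests on {1:d}
piece 3:a rests on {2:a}
piece 4:f rests on {1:d}
piece 5:f rests on {4:f}
piece 6:f rests on {5:f}
piece 7:c rests on {3:a, 6:f}
piece 8:e rests on {7:c}
minimal pieces: {0:d}
ways to finish when only these pieces remain (= sum over removing one remaining piece with nothing left below it):
  1 left: {8}→1
  2 left: {7,8}→1
  3 left: {3,7,8}→1  {6,7,8}→1
  4 left: {2,3,7,8}→1  {3,6,7,8}→2  {5,6,7,8}→1
  5 left: {2,3,6,7,8}→3  {3,5,6,7,8}→3  {4,5,6,7,8}→1
  6 left: {2,3,5,6,7,8}→6  {3,4,5,6,7,8}→4
  7 left: {2,3,4,5,6,7,8}→10
  placing 0:d first → 10 extensions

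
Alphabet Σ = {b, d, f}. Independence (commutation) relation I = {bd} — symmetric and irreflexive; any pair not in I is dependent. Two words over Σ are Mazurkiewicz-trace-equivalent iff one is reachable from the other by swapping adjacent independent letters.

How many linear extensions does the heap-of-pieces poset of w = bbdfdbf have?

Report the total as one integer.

6

0(b) covers ∅
1(b) covers 0:b
2(d) covers ∅
3(f) covers 1:b, 2:d
4(d) covers 3:f
5(b) covers 3:f
6(f) covers 4:d, 5:b
floor of heap: 0:b, 2:d
completions by unplaced set U, small U first (add the entries for U minus each lowest piece of U):
  |U|=1: {6}:1
  |U|=2: {4,6}:1  {5,6}:1
  |U|=3: {4,5,6}:2
  |U|=4: {3,4,5,6}:2
  |U|=5: {1,3,4,5,6}:2  {2,3,4,5,6}:2
  start at 0(b): 4
  start at 2(d): 2
sum over floor = 6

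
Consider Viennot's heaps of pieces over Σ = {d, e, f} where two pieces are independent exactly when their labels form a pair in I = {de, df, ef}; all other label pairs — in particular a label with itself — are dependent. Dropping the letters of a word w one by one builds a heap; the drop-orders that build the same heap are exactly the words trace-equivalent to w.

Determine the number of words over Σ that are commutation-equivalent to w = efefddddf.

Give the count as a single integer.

1260

#0=e has no predecessor
#1=f has no predecessor
#2=e depends on [0:e]
#3=f depends on [1:f]
#4=d has no predecessor
#5=d depends on [4:d]
#6=d depends on [5:d]
#7=d depends on [6:d]
#8=f depends on [3:f]
sources: [0:e, 1:f, 4:d]
N(rest) = Σ N(rest − s) over sources s of rest; N(one piece) = 1:
  size 1 → [2]=1  [7]=1  [8]=1
  size 2 → [0,2]=1  [2,7]=2  [2,8]=2  [3,8]=1  [6,7]=1  [7,8]=2
  size 3 → [0,2,7]=3  [0,2,8]=3  [1,3,8]=1  [2,3,8]=3  [2,6,7]=3  [2,7,8]=6  [3,7,8]=3  [5,6,7]=1  [6,7,8]=3
  size 4 → [0,2,3,8]=6  [0,2,6,7]=6  [0,2,7,8]=12  [1,2,3,8]=4  [1,3,7,8]=4  [2,3,7,8]=12  [2,5,6,7]=4  [2,6,7,8]=12  [3,6,7,8]=6  [4,5,6,7]=1  [5,6,7,8]=4
  size 5 → [0,1,2,3,8]=10  [0,2,3,7,8]=30  [0,2,5,6,7]=10  [0,2,6,7,8]=30  [1,2,3,7,8]=20  [1,3,6,7,8]=10  [2,3,6,7,8]=30  [2,4,5,6,7]=5  [2,5,6,7,8]=20  [3,5,6,7,8]=10  [4,5,6,7,8]=5
  size 6 → [0,1,2,3,7,8]=60  [0,2,3,6,7,8]=90  [0,2,4,5,6,7]=15  [0,2,5,6,7,8]=60  [1,2,3,6,7,8]=60  [1,3,5,6,7,8]=20  [2,3,5,6,7,8]=60  [2,4,5,6,7,8]=30  [3,4,5,6,7,8]=15
  size 7 → [0,1,2,3,6,7,8]=210  [0,2,3,5,6,7,8]=210  [0,2,4,5,6,7,8]=105  [1,2,3,5,6,7,8]=140  [1,3,4,5,6,7,8]=35  [2,3,4,5,6,7,8]=105
  first=0(e) contributes 280
  first=1(f) contributes 420
  first=4(d) contributes 560
|[w]| = 1260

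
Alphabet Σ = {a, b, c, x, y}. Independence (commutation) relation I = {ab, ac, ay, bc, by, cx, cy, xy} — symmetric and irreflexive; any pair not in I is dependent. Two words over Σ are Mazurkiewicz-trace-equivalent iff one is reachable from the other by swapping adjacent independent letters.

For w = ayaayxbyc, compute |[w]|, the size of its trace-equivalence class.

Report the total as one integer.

504

piece 0:a — minimal
piece 1:y — minimal
piece 2:a rests on {0:a}
piece 3:a rests on {2:a}
piece 4:y rests on {1:y}
piece 5:x rests on {3:a}
piece 6:b rests on {5:x}
piece 7:y rests on {4:y}
piece 8:c — minimal
minimal pieces: {0:a, 1:y, 8:c}
ways to finish when only these pieces remain (= sum over removing one remaining piece with nothing left below it):
  1 left: {6}→1  {7}→1  {8}→1
  2 left: {4,7}→1  {5,6}→1  {6,7}→2  {6,8}→2  {7,8}→2
  3 left: {1,4,7}→1  {3,5,6}→1  {4,6,7}→3  {4,7,8}→3  {5,6,7}→3  {5,6,8}→3  {6,7,8}→6
  4 left: {1,4,6,7}→4  {1,4,7,8}→4  {2,3,5,6}→1  {3,5,6,7}→4  {3,5,6,8}→4  {4,5,6,7}→6  {4,6,7,8}→12  {5,6,7,8}→12
  5 left: {0,2,3,5,6}→1  {1,4,5,6,7}→10  {1,4,6,7,8}→20  {2,3,5,6,7}→5  {2,3,5,6,8}→5  {3,4,5,6,7}→10  {3,5,6,7,8}→20  {4,5,6,7,8}→30
  6 left: {0,2,3,5,6,7}→6  {0,2,3,5,6,8}→6  {1,3,4,5,6,7}→20  {1,4,5,6,7,8}→60  {2,3,4,5,6,7}→15  {2,3,5,6,7,8}→30  {3,4,5,6,7,8}→60
  7 left: {0,2,3,4,5,6,7}→21  {0,2,3,5,6,7,8}→42  {1,2,3,4,5,6,7}→35  {1,3,4,5,6,7,8}→140  {2,3,4,5,6,7,8}→105
  placing 0:a first → 280 extensions
  placing 1:y first → 168 extensions
  placing 8:c first → 56 extensions
total linear extensions = 504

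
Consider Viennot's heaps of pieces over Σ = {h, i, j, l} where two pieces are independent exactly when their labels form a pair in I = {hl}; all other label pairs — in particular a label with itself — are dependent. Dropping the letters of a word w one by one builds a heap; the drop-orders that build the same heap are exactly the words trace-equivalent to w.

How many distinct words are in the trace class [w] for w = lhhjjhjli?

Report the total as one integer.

3

#0=l has no predecessor
#1=h has no predecessor
#2=h depends on [1:h]
#3=j depends on [0:l, 2:h]
#4=j depends on [3:j]
#5=h depends on [4:j]
#6=j depends on [5:h]
#7=l depends on [6:j]
#8=i depends on [7:l]
sources: [0:l, 1:h]
N(rest) = Σ N(rest − s) over sources s of rest; N(one piece) = 1:
  size 1 → [8]=1
  size 2 → [7,8]=1
  size 3 → [6,7,8]=1
  size 4 → [5,6,7,8]=1
  size 5 → [4,5,6,7,8]=1
  size 6 → [3,4,5,6,7,8]=1
  size 7 → [0,3,4,5,6,7,8]=1  [2,3,4,5,6,7,8]=1
  first=0(l) contributes 1
  first=1(h) contributes 2
|[w]| = 3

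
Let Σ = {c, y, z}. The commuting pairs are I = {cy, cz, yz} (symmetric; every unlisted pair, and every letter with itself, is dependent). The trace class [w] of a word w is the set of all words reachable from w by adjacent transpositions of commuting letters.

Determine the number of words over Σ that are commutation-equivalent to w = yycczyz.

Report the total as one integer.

piece 0:y — minimal
piece 1:y rests on {0:y}
piece 2:c — minimal
piece 3:c rests on {2:c}
piece 4:z — minimal
piece 5:y rests on {1:y}
piece 6:z rests on {4:z}
minimal pieces: {0:y, 2:c, 4:z}
ways to finish when only these pieces remain (= sum over removing one remaining piece with nothing left below it):
  1 left: {3}→1  {5}→1  {6}→1
  2 left: {1,5}→1  {2,3}→1  {3,5}→2  {3,6}→2  {4,6}→1  {5,6}→2
  3 left: {0,1,5}→1  {1,3,5}→3  {1,5,6}→3  {2,3,5}→3  {2,3,6}→3  {3,4,6}→3  {3,5,6}→6  {4,5,6}→3
  4 left: {0,1,3,5}→4  {0,1,5,6}→4  {1,2,3,5}→6  {1,3,5,6}→12  {1,4,5,6}→6  {2,3,4,6}→6  {2,3,5,6}→12  {3,4,5,6}→12
  5 left: {0,1,2,3,5}→10  {0,1,3,5,6}→20  {0,1,4,5,6}→10  {1,2,3,5,6}→30  {1,3,4,5,6}→30  {2,3,4,5,6}→30
  placing 0:y first → 90 extensions
  placing 2:c first → 60 extensions
  placing 4:z first → 60 extensions
total linear extensions = 210

210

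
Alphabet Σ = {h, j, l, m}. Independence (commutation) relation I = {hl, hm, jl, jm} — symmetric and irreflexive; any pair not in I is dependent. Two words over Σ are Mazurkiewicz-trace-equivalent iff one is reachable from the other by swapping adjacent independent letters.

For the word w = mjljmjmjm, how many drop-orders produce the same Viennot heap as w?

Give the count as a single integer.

126

piece 0:m — minimal
piece 1:j — minimal
piece 2:l rests on {0:m}
piece 3:j rests on {1:j}
piece 4:m rests on {2:l}
piece 5:j rests on {3:j}
piece 6:m rests on {4:m}
piece 7:j rests on {5:j}
piece 8:m rests on {6:m}
minimal pieces: {0:m, 1:j}
ways to finish when only these pieces remain (= sum over removing one remaining piece with nothing left below it):
  1 left: {7}→1  {8}→1
  2 left: {5,7}→1  {6,8}→1  {7,8}→2
  3 left: {3,5,7}→1  {4,6,8}→1  {5,7,8}→3  {6,7,8}→3
  4 left: {1,3,5,7}→1  {2,4,6,8}→1  {3,5,7,8}→4  {4,6,7,8}→4  {5,6,7,8}→6
  5 left: {0,2,4,6,8}→1  {1,3,5,7,8}→5  {2,4,6,7,8}→5  {3,5,6,7,8}→10  {4,5,6,7,8}→10
  6 left: {0,2,4,6,7,8}→6  {1,3,5,6,7,8}→15  {2,4,5,6,7,8}→15  {3,4,5,6,7,8}→20
  7 left: {0,2,4,5,6,7,8}→21  {1,3,4,5,6,7,8}→35  {2,3,4,5,6,7,8}→35
  placing 0:m first → 70 extensions
  placing 1:j first → 56 extensions
total linear extensions = 126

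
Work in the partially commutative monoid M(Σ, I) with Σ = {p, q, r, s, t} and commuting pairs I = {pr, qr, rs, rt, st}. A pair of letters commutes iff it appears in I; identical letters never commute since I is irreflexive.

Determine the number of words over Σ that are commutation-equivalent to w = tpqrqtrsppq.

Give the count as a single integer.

110

#0=t has no predecessor
#1=p depends on [0:t]
#2=q depends on [1:p]
#3=r has no predecessor
#4=q depends on [2:q]
#5=t depends on [4:q]
#6=r depends on [3:r]
#7=s depends on [4:q]
#8=p depends on [5:t, 7:s]
#9=p depends on [8:p]
#10=q depends on [9:p]
sources: [0:t, 3:r]
N(rest) = Σ N(rest − s) over sources s of rest; N(one piece) = 1:
  size 1 → [6]=1  [10]=1
  size 2 → [3,6]=1  [6,10]=2  [9,10]=1
  size 3 → [3,6,10]=3  [6,9,10]=3  [8,9,10]=1
  size 4 → [3,6,9,10]=6  [5,8,9,10]=1  [6,8,9,10]=4  [7,8,9,10]=1
  size 5 → [3,6,8,9,10]=10  [5,6,8,9,10]=5  [5,7,8,9,10]=2  [6,7,8,9,10]=5
  size 6 → [3,5,6,8,9,10]=15  [3,6,7,8,9,10]=15  [4,5,7,8,9,10]=2  [5,6,7,8,9,10]=12
  size 7 → [2,4,5,7,8,9,10]=2  [3,5,6,7,8,9,10]=42  [4,5,6,7,8,9,10]=14
  size 8 → [1,2,4,5,7,8,9,10]=2  [2,4,5,6,7,8,9,10]=16  [3,4,5,6,7,8,9,10]=56
  size 9 → [0,1,2,4,5,7,8,9,10]=2  [1,2,4,5,6,7,8,9,10]=18  [2,3,4,5,6,7,8,9,10]=72
  first=0(t) contributes 90
  first=3(r) contributes 20
|[w]| = 110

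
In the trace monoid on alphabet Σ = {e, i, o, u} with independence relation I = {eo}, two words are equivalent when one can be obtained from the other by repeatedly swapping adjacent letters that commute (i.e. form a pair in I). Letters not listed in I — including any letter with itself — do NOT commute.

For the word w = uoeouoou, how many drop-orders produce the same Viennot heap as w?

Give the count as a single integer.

3

#0=u has no predecessor
#1=o depends on [0:u]
#2=e depends on [0:u]
#3=o depends on [1:o]
#4=u depends on [2:e, 3:o]
#5=o depends on [4:u]
#6=o depends on [5:o]
#7=u depends on [6:o]
sources: [0:u]
N(rest) = Σ N(rest − s) over sources s of rest; N(one piece) = 1:
  size 1 → [7]=1
  size 2 → [6,7]=1
  size 3 → [5,6,7]=1
  size 4 → [4,5,6,7]=1
  size 5 → [2,4,5,6,7]=1  [3,4,5,6,7]=1
  size 6 → [1,3,4,5,6,7]=1  [2,3,4,5,6,7]=2
  first=0(u) contributes 3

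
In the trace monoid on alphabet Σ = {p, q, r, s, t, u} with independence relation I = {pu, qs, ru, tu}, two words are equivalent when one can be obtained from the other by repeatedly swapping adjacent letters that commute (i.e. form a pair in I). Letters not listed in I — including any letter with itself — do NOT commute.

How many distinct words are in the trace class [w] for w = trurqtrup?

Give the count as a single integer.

16

0(t) covers ∅
1(r) covers 0:t
2(u) covers ∅
3(r) covers 1:r
4(q) covers 2:u, 3:r
5(t) covers 4:q
6(r) covers 5:t
7(u) covers 4:q
8(p) covers 6:r
floor of heap: 0:t, 2:u
completions by unplaced set U, small U first (add the entries for U minus each lowest piece of U):
  |U|=1: {7}:1  {8}:1
  |U|=2: {6,8}:1  {7,8}:2
  |U|=3: {5,6,8}:1  {6,7,8}:3
  |U|=4: {5,6,7,8}:4
  |U|=5: {4,5,6,7,8}:4
  |U|=6: {2,4,5,6,7,8}:4  {3,4,5,6,7,8}:4
  |U|=7: {1,3,4,5,6,7,8}:4  {2,3,4,5,6,7,8}:8
  start at 0(t): 12
  start at 2(u): 4
sum over floor = 16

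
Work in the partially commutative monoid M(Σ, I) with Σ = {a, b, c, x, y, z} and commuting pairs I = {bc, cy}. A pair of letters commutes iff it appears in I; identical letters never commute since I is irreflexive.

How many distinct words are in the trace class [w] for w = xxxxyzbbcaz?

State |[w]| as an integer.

3

drop 0:x onto floor
drop 1:x onto {0:x}
drop 2:x onto {1:x}
drop 3:x onto {2:x}
drop 4:y onto {3:x}
drop 5:z onto {4:y}
drop 6:b onto {5:z}
drop 7:b onto {6:b}
drop 8:c onto {5:z}
drop 9:a onto {7:b, 8:c}
drop 10:z onto {9:a}
ground layer = {0:x}
drop-orders for the pieces not yet dropped (sum over which currently-grounded one goes next):
  1 to go: {10} 1
  2 to go: {9,10} 1
  3 to go: {7,9,10} 1  {8,9,10} 1
  4 to go: {6,7,9,10} 1  {7,8,9,10} 2
  5 to go: {6,7,8,9,10} 3
  6 to go: {5,6,7,8,9,10} 3
  7 to go: {4,5,6,7,8,9,10} 3
  8 to go: {3,4,5,6,7,8,9,10} 3
  9 to go: {2,3,4,5,6,7,8,9,10} 3
  if 0:x drops first: 3 orders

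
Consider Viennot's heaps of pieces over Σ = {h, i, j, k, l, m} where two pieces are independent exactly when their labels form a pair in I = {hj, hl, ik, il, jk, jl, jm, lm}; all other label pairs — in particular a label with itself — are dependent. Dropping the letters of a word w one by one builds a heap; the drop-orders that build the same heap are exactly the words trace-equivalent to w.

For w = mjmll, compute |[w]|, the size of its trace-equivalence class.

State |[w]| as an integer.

30

drop 0:m onto floor
drop 1:j onto floor
drop 2:m onto {0:m}
drop 3:l onto floor
drop 4:l onto {3:l}
ground layer = {0:m, 1:j, 3:l}
drop-orders for the pieces not yet dropped (sum over which currently-grounded one goes next):
  1 to go: {1} 1  {2} 1  {4} 1
  2 to go: {0,2} 1  {1,2} 2  {1,4} 2  {2,4} 2  {3,4} 1
  3 to go: {0,1,2} 3  {0,2,4} 3  {1,2,4} 6  {1,3,4} 3  {2,3,4} 3
  if 0:m drops first: 12 orders
  if 1:j drops first: 6 orders
  if 3:l drops first: 12 orders
heap linearizations: 30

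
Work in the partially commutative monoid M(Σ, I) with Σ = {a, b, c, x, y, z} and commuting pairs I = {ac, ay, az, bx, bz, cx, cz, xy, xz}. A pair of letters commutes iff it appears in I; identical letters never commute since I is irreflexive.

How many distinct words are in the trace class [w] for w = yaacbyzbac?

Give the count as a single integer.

48

piece 0:y — minimal
piece 1:a — minimal
piece 2:a rests on {1:a}
piece 3:c rests on {0:y}
piece 4:b rests on {2:a, 3:c}
piece 5:y rests on {4:b}
piece 6:z rests on {5:y}
piece 7:b rests on {5:y}
piece 8:a rests on {7:b}
piece 9:c rests on {7:b}
minimal pieces: {0:y, 1:a}
ways to finish when only these pieces remain (= sum over removing one remaining piece with nothing left below it):
  1 left: {6}→1  {8}→1  {9}→1
  2 left: {6,8}→2  {6,9}→2  {8,9}→2
  3 left: {6,8,9}→6  {7,8,9}→2
  4 left: {6,7,8,9}→8
  5 left: {5,6,7,8,9}→8
  6 left: {4,5,6,7,8,9}→8
  7 left: {2,4,5,6,7,8,9}→8  {3,4,5,6,7,8,9}→8
  8 left: {0,3,4,5,6,7,8,9}→8  {1,2,4,5,6,7,8,9}→8  {2,3,4,5,6,7,8,9}→16
  placing 0:y first → 24 extensions
  placing 1:a first → 24 extensions
total linear extensions = 48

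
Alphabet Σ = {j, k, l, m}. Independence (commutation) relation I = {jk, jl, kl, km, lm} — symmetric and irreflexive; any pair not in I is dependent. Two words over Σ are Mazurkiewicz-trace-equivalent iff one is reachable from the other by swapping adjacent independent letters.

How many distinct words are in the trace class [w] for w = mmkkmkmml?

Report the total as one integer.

0(m) covers ∅
1(m) covers 0:m
2(k) covers ∅
3(k) covers 2:k
4(m) covers 1:m
5(k) covers 3:k
6(m) covers 4:m
7(m) covers 6:m
8(l) covers ∅
floor of heap: 0:m, 2:k, 8:l
completions by unplaced set U, small U first (add the entries for U minus each lowest piece of U):
  |U|=1: {5}:1  {7}:1  {8}:1
  |U|=2: {3,5}:1  {5,7}:2  {5,8}:2  {6,7}:1  {7,8}:2
  |U|=3: {2,3,5}:1  {3,5,7}:3  {3,5,8}:3  {4,6,7}:1  {5,6,7}:3  {5,7,8}:6  {6,7,8}:3
  |U|=4: {1,4,6,7}:1  {2,3,5,7}:4  {2,3,5,8}:4  {3,5,6,7}:6  {3,5,7,8}:12  {4,5,6,7}:4  {4,6,7,8}:4  {5,6,7,8}:12
  |U|=5: {0,1,4,6,7}:1  {1,4,5,6,7}:5  {1,4,6,7,8}:5  {2,3,5,6,7}:10  {2,3,5,7,8}:20  {3,4,5,6,7}:10  {3,5,6,7,8}:30  {4,5,6,7,8}:20
  |U|=6: {0,1,4,5,6,7}:6  {0,1,4,6,7,8}:6  {1,3,4,5,6,7}:15  {1,4,5,6,7,8}:30  {2,3,4,5,6,7}:20  {2,3,5,6,7,8}:60  {3,4,5,6,7,8}:60
  |U|=7: {0,1,3,4,5,6,7}:21  {0,1,4,5,6,7,8}:42  {1,2,3,4,5,6,7}:35  {1,3,4,5,6,7,8}:105  {2,3,4,5,6,7,8}:140
  start at 0(m): 280
  start at 2(k): 168
  start at 8(l): 56
sum over floor = 504

504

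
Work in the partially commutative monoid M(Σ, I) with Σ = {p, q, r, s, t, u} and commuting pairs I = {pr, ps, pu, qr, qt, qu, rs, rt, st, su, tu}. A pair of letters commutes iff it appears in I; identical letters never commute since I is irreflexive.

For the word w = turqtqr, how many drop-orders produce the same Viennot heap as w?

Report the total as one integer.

#0=t has no predecessor
#1=u has no predecessor
#2=r depends on [1:u]
#3=q has no predecessor
#4=t depends on [0:t]
#5=q depends on [3:q]
#6=r depends on [2:r]
sources: [0:t, 1:u, 3:q]
N(rest) = Σ N(rest − s) over sources s of rest; N(one piece) = 1:
  size 1 → [4]=1  [5]=1  [6]=1
  size 2 → [0,4]=1  [2,6]=1  [3,5]=1  [4,5]=2  [4,6]=2  [5,6]=2
  size 3 → [0,4,5]=3  [0,4,6]=3  [1,2,6]=1  [2,4,6]=3  [2,5,6]=3  [3,4,5]=3  [3,5,6]=3  [4,5,6]=6
  size 4 → [0,2,4,6]=6  [0,3,4,5]=6  [0,4,5,6]=12  [1,2,4,6]=4  [1,2,5,6]=4  [2,3,5,6]=6  [2,4,5,6]=12  [3,4,5,6]=12
  size 5 → [0,1,2,4,6]=10  [0,2,4,5,6]=30  [0,3,4,5,6]=30  [1,2,3,5,6]=10  [1,2,4,5,6]=20  [2,3,4,5,6]=30
  first=0(t) contributes 60
  first=1(u) contributes 90
  first=3(q) contributes 60
|[w]| = 210

210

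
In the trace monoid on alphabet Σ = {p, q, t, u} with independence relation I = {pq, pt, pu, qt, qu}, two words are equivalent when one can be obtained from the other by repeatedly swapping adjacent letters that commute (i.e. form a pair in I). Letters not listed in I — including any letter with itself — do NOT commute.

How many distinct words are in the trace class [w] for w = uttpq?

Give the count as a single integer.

drop 0:u onto floor
drop 1:t onto {0:u}
drop 2:t onto {1:t}
drop 3:p onto floor
drop 4:q onto floor
ground layer = {0:u, 3:p, 4:q}
drop-orders for the pieces not yet dropped (sum over which currently-grounded one goes next):
  1 to go: {2} 1  {3} 1  {4} 1
  2 to go: {1,2} 1  {2,3} 2  {2,4} 2  {3,4} 2
  3 to go: {0,1,2} 1  {1,2,3} 3  {1,2,4} 3  {2,3,4} 6
  if 0:u drops first: 12 orders
  if 3:p drops first: 4 orders
  if 4:q drops first: 4 orders
heap linearizations: 20

20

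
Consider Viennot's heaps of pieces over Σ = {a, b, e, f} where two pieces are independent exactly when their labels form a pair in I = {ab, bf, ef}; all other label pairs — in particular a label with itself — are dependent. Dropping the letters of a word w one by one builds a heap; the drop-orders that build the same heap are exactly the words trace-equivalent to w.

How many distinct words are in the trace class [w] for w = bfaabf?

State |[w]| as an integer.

drop 0:b onto floor
drop 1:f onto floor
drop 2:a onto {1:f}
drop 3:a onto {2:a}
drop 4:b onto {0:b}
drop 5:f onto {3:a}
ground layer = {0:b, 1:f}
drop-orders for the pieces not yet dropped (sum over which currently-grounded one goes next):
  1 to go: {4} 1  {5} 1
  2 to go: {0,4} 1  {3,5} 1  {4,5} 2
  3 to go: {0,4,5} 3  {2,3,5} 1  {3,4,5} 3
  4 to go: {0,3,4,5} 6  {1,2,3,5} 1  {2,3,4,5} 4
  if 0:b drops first: 5 orders
  if 1:f drops first: 10 orders
heap linearizations: 15

15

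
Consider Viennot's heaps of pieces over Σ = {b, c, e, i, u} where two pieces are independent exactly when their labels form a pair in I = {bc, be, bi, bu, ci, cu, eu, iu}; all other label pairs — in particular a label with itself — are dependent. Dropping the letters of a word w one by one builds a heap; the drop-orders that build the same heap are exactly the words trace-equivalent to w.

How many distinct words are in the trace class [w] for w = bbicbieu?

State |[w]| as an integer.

#0=b has no predecessor
#1=b depends on [0:b]
#2=i has no predecessor
#3=c has no predecessor
#4=b depends on [1:b]
#5=i depends on [2:i]
#6=e depends on [3:c, 5:i]
#7=u has no predecessor
sources: [0:b, 2:i, 3:c, 7:u]
N(rest) = Σ N(rest − s) over sources s of rest; N(one piece) = 1:
  size 1 → [4]=1  [6]=1  [7]=1
  size 2 → [1,4]=1  [3,6]=1  [4,6]=2  [4,7]=2  [5,6]=1  [6,7]=2
  size 3 → [0,1,4]=1  [1,4,6]=3  [1,4,7]=3  [2,5,6]=1  [3,4,6]=3  [3,5,6]=2  [3,6,7]=3  [4,5,6]=3  [4,6,7]=6  [5,6,7]=3
  size 4 → [0,1,4,6]=4  [0,1,4,7]=4  [1,3,4,6]=6  [1,4,5,6]=6  [1,4,6,7]=12  [2,3,5,6]=3  [2,4,5,6]=4  [2,5,6,7]=4  [3,4,5,6]=8  [3,4,6,7]=12  [3,5,6,7]=8  [4,5,6,7]=12
  size 5 → [0,1,3,4,6]=10  [0,1,4,5,6]=10  [0,1,4,6,7]=20  [1,2,4,5,6]=10  [1,3,4,5,6]=20  [1,3,4,6,7]=30  [1,4,5,6,7]=30  [2,3,4,5,6]=15  [2,3,5,6,7]=15  [2,4,5,6,7]=20  [3,4,5,6,7]=40
  size 6 → [0,1,2,4,5,6]=20  [0,1,3,4,5,6]=40  [0,1,3,4,6,7]=60  [0,1,4,5,6,7]=60  [1,2,3,4,5,6]=45  [1,2,4,5,6,7]=60  [1,3,4,5,6,7]=120  [2,3,4,5,6,7]=90
  first=0(b) contributes 315
  first=2(i) contributes 280
  first=3(c) contributes 140
  first=7(u) contributes 105
|[w]| = 840

840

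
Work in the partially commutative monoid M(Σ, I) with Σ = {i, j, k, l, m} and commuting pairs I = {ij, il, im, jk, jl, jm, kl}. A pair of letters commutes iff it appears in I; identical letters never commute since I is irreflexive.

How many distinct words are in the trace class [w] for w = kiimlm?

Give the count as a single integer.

10

piece 0:k — minimal
piece 1:i rests on {0:k}
piece 2:i rests on {1:i}
piece 3:m rests on {0:k}
piece 4:l rests on {3:m}
piece 5:m rests on {4:l}
minimal pieces: {0:k}
ways to finish when only these pieces remain (= sum over removing one remaining piece with nothing left below it):
  1 left: {2}→1  {5}→1
  2 left: {1,2}→1  {2,5}→2  {4,5}→1
  3 left: {1,2,5}→3  {2,4,5}→3  {3,4,5}→1
  4 left: {1,2,4,5}→6  {2,3,4,5}→4
  placing 0:k first → 10 extensions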